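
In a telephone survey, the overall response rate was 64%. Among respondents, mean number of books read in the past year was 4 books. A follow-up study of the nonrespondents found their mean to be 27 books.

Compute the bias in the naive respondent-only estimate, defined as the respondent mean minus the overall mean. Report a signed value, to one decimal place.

-8.3

Nonresponse fraction = 1 − 0.64 = 0.36.
Bias = (nonresponse fraction) × (respondent mean − nonrespondent mean)
     = 0.36 × (4 − 27) = 0.36 × -23 = -8.28.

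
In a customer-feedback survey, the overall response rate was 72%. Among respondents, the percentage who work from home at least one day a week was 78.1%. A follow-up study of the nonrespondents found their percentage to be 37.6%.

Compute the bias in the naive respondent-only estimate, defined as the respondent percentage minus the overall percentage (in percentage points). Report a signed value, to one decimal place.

Nonresponse fraction = 1 − 0.72 = 0.28.
Bias = (nonresponse fraction) × (respondent percentage − nonrespondent percentage)
     = 0.28 × (78.1 − 37.6) = 0.28 × 40.5 = 11.34.

+11.3 percentage points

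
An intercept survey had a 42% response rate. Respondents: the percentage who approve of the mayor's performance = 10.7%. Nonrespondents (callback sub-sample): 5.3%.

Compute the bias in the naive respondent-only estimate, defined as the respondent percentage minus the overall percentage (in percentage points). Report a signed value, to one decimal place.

Nonresponse fraction = 1 − 0.42 = 0.58.
Bias = (nonresponse fraction) × (respondent percentage − nonrespondent percentage)
     = 0.58 × (10.7 − 5.3) = 0.58 × 5.4 = 3.132.

+3.1 percentage points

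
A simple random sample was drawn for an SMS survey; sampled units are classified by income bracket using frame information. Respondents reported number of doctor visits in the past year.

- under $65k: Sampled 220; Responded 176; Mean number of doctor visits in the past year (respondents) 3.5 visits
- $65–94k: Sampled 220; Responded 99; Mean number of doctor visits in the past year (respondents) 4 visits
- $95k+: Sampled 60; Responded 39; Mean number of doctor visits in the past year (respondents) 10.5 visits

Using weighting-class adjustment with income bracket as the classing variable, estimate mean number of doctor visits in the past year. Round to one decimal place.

4.6

Response rates by class: under $65k 176/220 = 80%, $65–94k 99/220 = 45%, $95k+ 39/60 = 65%.
With weight = n_sampled/n_responded per class, the weighted class total is n_sampled:
  under $65k: 220 × 3.5 = 770
  $65–94k: 220 × 4 = 880
  $95k+: 60 × 10.5 = 630
Adjusted estimate = 2280 / 500 = 4.56 → 4.6.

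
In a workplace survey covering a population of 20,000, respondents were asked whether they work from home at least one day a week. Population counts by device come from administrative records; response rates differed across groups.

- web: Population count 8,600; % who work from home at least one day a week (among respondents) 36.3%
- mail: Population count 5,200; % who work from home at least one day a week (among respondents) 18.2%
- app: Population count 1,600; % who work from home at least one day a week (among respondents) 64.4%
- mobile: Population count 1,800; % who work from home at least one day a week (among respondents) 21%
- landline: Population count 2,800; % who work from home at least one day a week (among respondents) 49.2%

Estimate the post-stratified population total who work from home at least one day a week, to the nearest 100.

6,900

Estimated count per cell = population count × respondent percentage:
  web: 8,600 × 36.3% = 3121.8
  mail: 5,200 × 18.2% = 946.4
  app: 1,600 × 64.4% = 1030.4
  mobile: 1,800 × 21% = 378
  landline: 2,800 × 49.2% = 1377.6
Estimated total = 6854.2 → 6,900.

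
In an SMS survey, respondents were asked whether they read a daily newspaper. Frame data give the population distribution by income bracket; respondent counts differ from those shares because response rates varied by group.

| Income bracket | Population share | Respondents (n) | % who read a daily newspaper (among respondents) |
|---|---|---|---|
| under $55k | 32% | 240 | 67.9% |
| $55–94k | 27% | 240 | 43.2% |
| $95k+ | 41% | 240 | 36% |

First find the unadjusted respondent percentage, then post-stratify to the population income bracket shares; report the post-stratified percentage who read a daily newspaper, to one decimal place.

Without adjustment, the pooled respondent share is:
  (240/720)×67.9 + (240/720)×43.2 + (240/720)×36 = 49.0333%
Reweighting by population income bracket shares:
  0.32×67.9 + 0.27×43.2 + 0.41×36 = 48.152%

48.2%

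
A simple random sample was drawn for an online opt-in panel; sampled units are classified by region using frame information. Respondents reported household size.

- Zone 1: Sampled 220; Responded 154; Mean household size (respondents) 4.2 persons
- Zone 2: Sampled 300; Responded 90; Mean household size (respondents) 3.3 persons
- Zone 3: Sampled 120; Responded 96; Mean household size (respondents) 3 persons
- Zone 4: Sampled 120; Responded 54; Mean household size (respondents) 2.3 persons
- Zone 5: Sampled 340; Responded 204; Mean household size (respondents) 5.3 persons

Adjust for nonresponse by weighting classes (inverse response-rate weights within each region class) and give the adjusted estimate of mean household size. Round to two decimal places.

3.96

Class response rates: Zone 1 154/220 = 70%, Zone 2 90/300 = 30%, Zone 3 96/120 = 80%, Zone 4 54/120 = 45%, Zone 5 204/340 = 60%.
With weight = n_sampled/n_responded per class, the weighted class total is n_sampled:
  Zone 1: 220 × 4.2 = 924
  Zone 2: 300 × 3.3 = 990
  Zone 3: 120 × 3 = 360
  Zone 4: 120 × 2.3 = 276
  Zone 5: 340 × 5.3 = 1802
Adjusted estimate = 4352 / 1,100 = 3.95636 → 3.96.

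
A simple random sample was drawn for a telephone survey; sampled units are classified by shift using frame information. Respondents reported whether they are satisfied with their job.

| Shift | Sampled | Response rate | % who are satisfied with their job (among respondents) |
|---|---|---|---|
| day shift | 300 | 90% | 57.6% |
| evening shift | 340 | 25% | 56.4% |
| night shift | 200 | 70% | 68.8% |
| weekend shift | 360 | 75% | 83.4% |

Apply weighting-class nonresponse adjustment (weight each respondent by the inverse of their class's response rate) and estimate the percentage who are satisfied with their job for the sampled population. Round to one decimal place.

66.9%

Inverse-response-rate weighting restores each class to its sampled count, so class totals weight by n_sampled:
  day shift: 300 × 57.6 = 17,280
  evening shift: 340 × 56.4 = 19,176
  night shift: 200 × 68.8 = 13,760
  weekend shift: 360 × 83.4 = 30024
Adjusted estimate = 80,240 / 1,200 = 66.8667 → 66.9%.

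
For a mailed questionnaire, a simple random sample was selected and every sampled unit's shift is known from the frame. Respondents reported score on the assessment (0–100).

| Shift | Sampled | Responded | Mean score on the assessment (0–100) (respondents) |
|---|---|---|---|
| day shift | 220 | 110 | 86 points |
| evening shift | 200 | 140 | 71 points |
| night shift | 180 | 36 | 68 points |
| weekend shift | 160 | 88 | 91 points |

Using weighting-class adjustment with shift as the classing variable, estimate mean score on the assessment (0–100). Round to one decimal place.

78.8

Response rates by class: day shift 110/220 = 50%, evening shift 140/200 = 70%, night shift 36/180 = 20%, weekend shift 88/160 = 55%.
Inverse-response-rate weighting restores each class to its sampled count, so class totals weight by n_sampled:
  day shift: 220 × 86 = 18,920
  evening shift: 200 × 71 = 14,200
  night shift: 180 × 68 = 12,240
  weekend shift: 160 × 91 = 14,560
Adjusted estimate = 59,920 / 760 = 78.8421 → 78.8.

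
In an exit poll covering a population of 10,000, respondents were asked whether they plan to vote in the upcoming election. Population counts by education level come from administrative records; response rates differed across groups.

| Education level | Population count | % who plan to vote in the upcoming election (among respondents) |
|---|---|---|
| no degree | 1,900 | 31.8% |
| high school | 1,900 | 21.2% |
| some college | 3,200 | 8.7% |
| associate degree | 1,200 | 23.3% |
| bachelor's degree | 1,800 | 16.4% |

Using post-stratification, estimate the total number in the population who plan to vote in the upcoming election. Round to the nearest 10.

Each cell contributes its population count × the respondent rate:
  no degree: 1,900 × 31.8% = 604.2
  high school: 1,900 × 21.2% = 402.8
  some college: 3,200 × 8.7% = 278.4
  associate degree: 1,200 × 23.3% = 279.6
  bachelor's degree: 1,800 × 16.4% = 295.2
Estimated total = 1860.2 → 1,860.

1,860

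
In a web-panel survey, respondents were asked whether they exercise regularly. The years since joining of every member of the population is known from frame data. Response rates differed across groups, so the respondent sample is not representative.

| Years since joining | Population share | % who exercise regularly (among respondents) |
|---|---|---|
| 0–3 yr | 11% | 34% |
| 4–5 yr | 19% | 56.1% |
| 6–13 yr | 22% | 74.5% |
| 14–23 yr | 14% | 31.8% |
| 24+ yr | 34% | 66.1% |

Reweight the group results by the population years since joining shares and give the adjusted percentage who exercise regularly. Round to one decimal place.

Weight each group's respondent value by its population share:
  0–3 yr: 0.11 × 34 = 3.74
  4–5 yr: 0.19 × 56.1 = 10.659
  6–13 yr: 0.22 × 74.5 = 16.39
  14–23 yr: 0.14 × 31.8 = 4.452
  24+ yr: 0.34 × 66.1 = 22.474
Post-stratified estimate = 57.715 → 57.7%.

57.7%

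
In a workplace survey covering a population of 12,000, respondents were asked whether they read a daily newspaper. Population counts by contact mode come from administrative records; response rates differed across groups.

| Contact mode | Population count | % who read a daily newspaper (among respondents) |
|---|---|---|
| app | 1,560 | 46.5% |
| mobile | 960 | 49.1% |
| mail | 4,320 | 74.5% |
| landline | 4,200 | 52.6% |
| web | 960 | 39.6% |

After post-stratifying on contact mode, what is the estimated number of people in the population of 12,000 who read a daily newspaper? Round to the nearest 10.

Apply each group's respondent rate to its population count:
  app: 1,560 × 46.5% = 725.4
  mobile: 960 × 49.1% = 471.36
  mail: 4,320 × 74.5% = 3218.4
  landline: 4,200 × 52.6% = 2209.2
  web: 960 × 39.6% = 380.16
Estimated total = 7004.52 → 7,000.

7,000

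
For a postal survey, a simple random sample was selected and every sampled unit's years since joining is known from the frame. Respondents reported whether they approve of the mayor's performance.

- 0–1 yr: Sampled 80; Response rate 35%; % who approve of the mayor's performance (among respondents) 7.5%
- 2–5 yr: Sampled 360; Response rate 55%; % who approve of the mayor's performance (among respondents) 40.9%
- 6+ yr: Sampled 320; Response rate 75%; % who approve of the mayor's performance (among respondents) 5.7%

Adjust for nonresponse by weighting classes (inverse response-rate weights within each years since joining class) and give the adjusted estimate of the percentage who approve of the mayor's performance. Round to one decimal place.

Weighting each respondent by the inverse class response rate inflates each class back to its sampled size, so the class weight is n_sampled:
  0–1 yr: 80 × 7.5 = 600
  2–5 yr: 360 × 40.9 = 14,724
  6+ yr: 320 × 5.7 = 1824
Adjusted estimate = 17,148 / 760 = 22.5632 → 22.6%.

22.6%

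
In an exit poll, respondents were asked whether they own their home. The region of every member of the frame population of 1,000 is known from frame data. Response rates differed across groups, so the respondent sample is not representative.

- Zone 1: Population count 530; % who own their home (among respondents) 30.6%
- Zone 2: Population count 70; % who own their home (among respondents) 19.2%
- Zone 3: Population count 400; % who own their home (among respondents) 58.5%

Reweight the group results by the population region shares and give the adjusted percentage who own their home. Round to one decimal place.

41.0%

Reweight to the known region distribution:
  Zone 1: (530/1,000) × 30.6 = 16.218
  Zone 2: (70/1,000) × 19.2 = 1.344
  Zone 3: (400/1,000) × 58.5 = 23.4
Post-stratified estimate = 40.962 → 41.0%.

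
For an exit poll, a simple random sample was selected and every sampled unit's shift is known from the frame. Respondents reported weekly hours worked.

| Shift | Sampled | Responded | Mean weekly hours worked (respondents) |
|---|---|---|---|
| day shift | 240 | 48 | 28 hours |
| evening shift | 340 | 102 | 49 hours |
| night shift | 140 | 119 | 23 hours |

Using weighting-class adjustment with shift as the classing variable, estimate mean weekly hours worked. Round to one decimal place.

Class response rates: day shift 48/240 = 20%, evening shift 102/340 = 30%, night shift 119/140 = 85%.
Each respondent's weight = sampled/responded in their class; summing within a class gives n_sampled, so:
  day shift: 240 × 28 = 6720
  evening shift: 340 × 49 = 16,660
  night shift: 140 × 23 = 3220
Adjusted estimate = 26,600 / 720 = 36.9444 → 36.9.

36.9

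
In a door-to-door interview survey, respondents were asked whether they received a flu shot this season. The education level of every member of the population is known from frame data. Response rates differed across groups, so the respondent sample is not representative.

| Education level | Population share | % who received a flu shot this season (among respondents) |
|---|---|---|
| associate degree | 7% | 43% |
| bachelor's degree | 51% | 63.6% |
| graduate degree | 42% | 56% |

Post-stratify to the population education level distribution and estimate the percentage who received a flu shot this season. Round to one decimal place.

59.0%

Reweight to the known education level distribution:
  associate degree: 0.07 × 43 = 3.01
  bachelor's degree: 0.51 × 63.6 = 32.436
  graduate degree: 0.42 × 56 = 23.52
Post-stratified estimate = 58.966 → 59.0%.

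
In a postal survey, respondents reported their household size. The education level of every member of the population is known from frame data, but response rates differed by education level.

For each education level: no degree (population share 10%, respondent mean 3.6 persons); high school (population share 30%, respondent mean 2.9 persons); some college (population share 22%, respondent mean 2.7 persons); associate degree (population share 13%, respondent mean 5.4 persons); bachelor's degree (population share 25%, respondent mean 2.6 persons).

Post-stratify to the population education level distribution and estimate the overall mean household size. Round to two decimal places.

3.18

Weight each group's respondent value by its population share:
  no degree: 0.1 × 3.6 = 0.36
  high school: 0.3 × 2.9 = 0.87
  some college: 0.22 × 2.7 = 0.594
  associate degree: 0.13 × 5.4 = 0.702
  bachelor's degree: 0.25 × 2.6 = 0.65
Post-stratified estimate = 3.176 → 3.18.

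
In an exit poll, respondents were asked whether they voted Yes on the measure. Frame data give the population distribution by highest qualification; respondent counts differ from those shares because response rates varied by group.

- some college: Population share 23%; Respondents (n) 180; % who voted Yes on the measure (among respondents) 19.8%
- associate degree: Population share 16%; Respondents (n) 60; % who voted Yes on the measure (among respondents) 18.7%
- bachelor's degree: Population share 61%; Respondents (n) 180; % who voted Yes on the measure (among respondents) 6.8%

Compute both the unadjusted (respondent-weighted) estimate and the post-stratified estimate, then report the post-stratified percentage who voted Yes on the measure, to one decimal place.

11.7%

Naive respondent-only estimate (weights = respondent counts):
  (180/420)×19.8 + (60/420)×18.7 + (180/420)×6.8 = 14.0714%
Post-stratified estimate weights by population shares:
  0.23×19.8 + 0.16×18.7 + 0.61×6.8 = 11.694%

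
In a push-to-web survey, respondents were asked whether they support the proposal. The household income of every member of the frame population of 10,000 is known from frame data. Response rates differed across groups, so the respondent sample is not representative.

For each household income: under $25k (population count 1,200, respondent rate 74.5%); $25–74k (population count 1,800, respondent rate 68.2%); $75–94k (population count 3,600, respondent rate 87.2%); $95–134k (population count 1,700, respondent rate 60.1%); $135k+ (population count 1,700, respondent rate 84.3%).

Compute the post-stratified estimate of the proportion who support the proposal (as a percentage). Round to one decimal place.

77.2%

Post-stratification weights by population share, not respondent share:
  under $25k: (1,200/10,000) × 74.5 = 8.94
  $25–74k: (1,800/10,000) × 68.2 = 12.276
  $75–94k: (3,600/10,000) × 87.2 = 31.392
  $95–134k: (1,700/10,000) × 60.1 = 10.217
  $135k+: (1,700/10,000) × 84.3 = 14.331
Post-stratified estimate = 77.156 → 77.2%.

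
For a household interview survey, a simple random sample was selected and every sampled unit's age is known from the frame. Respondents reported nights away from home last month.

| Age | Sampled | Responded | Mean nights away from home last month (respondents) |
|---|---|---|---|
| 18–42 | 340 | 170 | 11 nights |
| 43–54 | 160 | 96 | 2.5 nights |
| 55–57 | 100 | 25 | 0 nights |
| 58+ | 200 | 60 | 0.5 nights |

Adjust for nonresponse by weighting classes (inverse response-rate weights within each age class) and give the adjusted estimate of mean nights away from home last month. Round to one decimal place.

Class response rates: 18–42 170/340 = 50%, 43–54 96/160 = 60%, 55–57 25/100 = 25%, 58+ 60/200 = 30%.
Inverse-response-rate weighting restores each class to its sampled count, so class totals weight by n_sampled:
  18–42: 340 × 11 = 3740
  43–54: 160 × 2.5 = 400
  55–57: 100 × 0 = 0
  58+: 200 × 0.5 = 100
Adjusted estimate = 4240 / 800 = 5.3 → 5.3.

5.3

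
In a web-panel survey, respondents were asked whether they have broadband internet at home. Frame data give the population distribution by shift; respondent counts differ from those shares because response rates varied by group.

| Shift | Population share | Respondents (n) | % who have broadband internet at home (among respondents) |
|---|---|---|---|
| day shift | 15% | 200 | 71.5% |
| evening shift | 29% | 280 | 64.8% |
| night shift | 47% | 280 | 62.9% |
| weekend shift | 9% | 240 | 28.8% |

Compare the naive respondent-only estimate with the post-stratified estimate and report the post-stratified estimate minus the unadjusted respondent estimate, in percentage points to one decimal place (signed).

Naive respondent-only estimate (weights = respondent counts):
  (200/1000)×71.5 + (280/1000)×64.8 + (280/1000)×62.9 + (240/1000)×28.8 = 56.968%
Post-stratifying to population shares instead:
  0.15×71.5 + 0.29×64.8 + 0.47×62.9 + 0.09×28.8 = 61.672%
Difference = 61.672 − 56.968 = 4.704 pp.

+4.7 percentage points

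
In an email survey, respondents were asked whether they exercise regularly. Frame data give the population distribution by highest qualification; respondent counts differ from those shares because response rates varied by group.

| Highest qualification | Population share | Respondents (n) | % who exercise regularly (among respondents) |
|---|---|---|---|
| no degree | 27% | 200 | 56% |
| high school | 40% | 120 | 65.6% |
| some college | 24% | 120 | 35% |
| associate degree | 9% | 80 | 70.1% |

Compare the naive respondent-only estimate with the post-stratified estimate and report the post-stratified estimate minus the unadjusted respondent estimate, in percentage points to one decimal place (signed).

+0.5 percentage points

Without adjustment, the pooled respondent share is:
  (200/520)×56 + (120/520)×65.6 + (120/520)×35 + (80/520)×70.1 = 55.5385%
Post-stratified estimate weights by population shares:
  0.27×56 + 0.4×65.6 + 0.24×35 + 0.09×70.1 = 56.069%
Difference = 56.069 − 55.5385 = 0.5305 pp.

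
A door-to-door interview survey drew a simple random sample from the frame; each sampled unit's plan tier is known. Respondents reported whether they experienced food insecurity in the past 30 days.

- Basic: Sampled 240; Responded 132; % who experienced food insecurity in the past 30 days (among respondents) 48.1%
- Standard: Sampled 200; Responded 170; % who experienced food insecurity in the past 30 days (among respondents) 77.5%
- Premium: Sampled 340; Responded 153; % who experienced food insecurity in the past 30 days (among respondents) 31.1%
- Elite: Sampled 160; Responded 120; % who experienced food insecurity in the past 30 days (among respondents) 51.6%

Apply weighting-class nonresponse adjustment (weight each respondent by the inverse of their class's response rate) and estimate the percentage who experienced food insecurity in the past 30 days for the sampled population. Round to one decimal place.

48.8%

Response rates by class: Basic 132/240 = 55%, Standard 170/200 = 85%, Premium 153/340 = 45%, Elite 120/160 = 75%.
With weight = n_sampled/n_responded per class, the weighted class total is n_sampled:
  Basic: 240 × 48.1 = 11,544
  Standard: 200 × 77.5 = 15,500
  Premium: 340 × 31.1 = 10,574
  Elite: 160 × 51.6 = 8256
Adjusted estimate = 45,874 / 940 = 48.8021 → 48.8%.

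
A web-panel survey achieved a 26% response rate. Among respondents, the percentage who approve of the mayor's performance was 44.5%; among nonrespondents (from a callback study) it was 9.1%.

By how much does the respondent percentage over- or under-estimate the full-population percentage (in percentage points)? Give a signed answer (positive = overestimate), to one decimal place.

+26.2 percentage points

Nonresponse fraction = 1 − 0.26 = 0.74.
Bias = (nonresponse fraction) × (respondent percentage − nonrespondent percentage)
     = 0.74 × (44.5 − 9.1) = 0.74 × 35.4 = 26.196.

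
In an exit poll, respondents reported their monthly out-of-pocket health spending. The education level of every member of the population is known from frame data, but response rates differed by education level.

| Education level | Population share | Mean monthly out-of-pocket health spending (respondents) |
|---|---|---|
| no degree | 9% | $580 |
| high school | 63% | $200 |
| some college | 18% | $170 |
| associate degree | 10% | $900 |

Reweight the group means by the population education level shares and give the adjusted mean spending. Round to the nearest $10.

$300

Each cell contributes population-share × respondent value:
  no degree: 0.09 × 580 = 52.2
  high school: 0.63 × 200 = 126
  some college: 0.18 × 170 = 30.6
  associate degree: 0.1 × 900 = 90
Post-stratified estimate = 298.8 → $300.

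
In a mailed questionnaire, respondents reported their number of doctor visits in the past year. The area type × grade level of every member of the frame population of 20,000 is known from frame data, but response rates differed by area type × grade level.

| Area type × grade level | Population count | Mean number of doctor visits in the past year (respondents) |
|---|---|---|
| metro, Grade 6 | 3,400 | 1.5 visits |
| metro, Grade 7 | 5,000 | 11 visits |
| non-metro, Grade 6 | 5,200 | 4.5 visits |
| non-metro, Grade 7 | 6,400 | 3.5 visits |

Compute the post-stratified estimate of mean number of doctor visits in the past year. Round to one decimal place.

5.3

Each cell contributes population-share × respondent value:
  metro, Grade 6: (3,400/20,000) × 1.5 = 0.255
  metro, Grade 7: (5,000/20,000) × 11 = 2.75
  non-metro, Grade 6: (5,200/20,000) × 4.5 = 1.17
  non-metro, Grade 7: (6,400/20,000) × 3.5 = 1.12
Post-stratified estimate = 5.295 → 5.3.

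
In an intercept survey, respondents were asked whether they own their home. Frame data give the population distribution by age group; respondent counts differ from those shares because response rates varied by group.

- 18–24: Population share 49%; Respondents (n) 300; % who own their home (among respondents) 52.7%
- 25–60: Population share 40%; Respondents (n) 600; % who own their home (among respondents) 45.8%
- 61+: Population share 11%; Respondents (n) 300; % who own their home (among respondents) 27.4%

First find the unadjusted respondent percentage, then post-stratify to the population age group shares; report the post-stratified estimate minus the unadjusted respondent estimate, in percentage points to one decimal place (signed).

+4.2 percentage points

Unadjusted (pooled respondent) estimate weights by respondent counts:
  (300/1200)×52.7 + (600/1200)×45.8 + (300/1200)×27.4 = 42.925%
Post-stratifying to population shares instead:
  0.49×52.7 + 0.4×45.8 + 0.11×27.4 = 47.157%
Difference = 47.157 − 42.925 = 4.232 pp.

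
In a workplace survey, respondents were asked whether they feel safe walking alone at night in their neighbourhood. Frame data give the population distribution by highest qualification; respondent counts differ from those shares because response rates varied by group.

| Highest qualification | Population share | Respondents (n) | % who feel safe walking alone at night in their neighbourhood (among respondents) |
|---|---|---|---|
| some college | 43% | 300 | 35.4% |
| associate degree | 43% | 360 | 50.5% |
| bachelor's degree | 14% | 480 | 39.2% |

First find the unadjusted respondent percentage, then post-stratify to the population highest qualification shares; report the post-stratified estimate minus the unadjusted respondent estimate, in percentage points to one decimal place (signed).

Unadjusted (pooled respondent) estimate weights by respondent counts:
  (300/1140)×35.4 + (360/1140)×50.5 + (480/1140)×39.2 = 41.7684%
Post-stratified estimate weights by population shares:
  0.43×35.4 + 0.43×50.5 + 0.14×39.2 = 42.425%
Difference = 42.425 − 41.7684 = 0.6566 pp.

+0.7 percentage points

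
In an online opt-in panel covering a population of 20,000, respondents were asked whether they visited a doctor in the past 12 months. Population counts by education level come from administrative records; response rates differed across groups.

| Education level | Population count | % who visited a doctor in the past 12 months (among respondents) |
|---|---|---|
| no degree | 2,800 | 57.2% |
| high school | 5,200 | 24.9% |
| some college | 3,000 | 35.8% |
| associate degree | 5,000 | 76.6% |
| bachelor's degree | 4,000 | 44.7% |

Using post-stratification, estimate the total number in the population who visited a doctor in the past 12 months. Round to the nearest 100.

Each cell contributes its population count × the respondent rate:
  no degree: 2,800 × 57.2% = 1601.6
  high school: 5,200 × 24.9% = 1294.8
  some college: 3,000 × 35.8% = 1074
  associate degree: 5,000 × 76.6% = 3830
  bachelor's degree: 4,000 × 44.7% = 1788
Estimated total = 9588.4 → 9,600.

9,600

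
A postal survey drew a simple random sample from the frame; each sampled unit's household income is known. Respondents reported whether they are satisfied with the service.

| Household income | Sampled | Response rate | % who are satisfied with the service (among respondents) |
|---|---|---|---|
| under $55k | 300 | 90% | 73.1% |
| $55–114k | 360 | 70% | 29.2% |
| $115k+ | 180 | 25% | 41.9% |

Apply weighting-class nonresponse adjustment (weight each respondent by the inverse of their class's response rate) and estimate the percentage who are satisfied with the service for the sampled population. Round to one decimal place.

With weight = n_sampled/n_responded per class, the weighted class total is n_sampled:
  under $55k: 300 × 73.1 = 21,930
  $55–114k: 360 × 29.2 = 10,512
  $115k+: 180 × 41.9 = 7542
Adjusted estimate = 39,984 / 840 = 47.6 → 47.6%.

47.6%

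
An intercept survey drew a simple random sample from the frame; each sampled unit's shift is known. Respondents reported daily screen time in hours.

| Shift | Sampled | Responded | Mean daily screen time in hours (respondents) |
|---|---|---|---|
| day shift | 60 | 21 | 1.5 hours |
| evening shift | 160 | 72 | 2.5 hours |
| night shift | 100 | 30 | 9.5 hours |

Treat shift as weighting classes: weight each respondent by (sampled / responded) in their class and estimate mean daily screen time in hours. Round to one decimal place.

Response rates by class: day shift 21/60 = 35%, evening shift 72/160 = 45%, night shift 30/100 = 30%.
Inverse-response-rate weighting restores each class to its sampled count, so class totals weight by n_sampled:
  day shift: 60 × 1.5 = 90
  evening shift: 160 × 2.5 = 400
  night shift: 100 × 9.5 = 950
Adjusted estimate = 1440 / 320 = 4.5 → 4.5.

4.5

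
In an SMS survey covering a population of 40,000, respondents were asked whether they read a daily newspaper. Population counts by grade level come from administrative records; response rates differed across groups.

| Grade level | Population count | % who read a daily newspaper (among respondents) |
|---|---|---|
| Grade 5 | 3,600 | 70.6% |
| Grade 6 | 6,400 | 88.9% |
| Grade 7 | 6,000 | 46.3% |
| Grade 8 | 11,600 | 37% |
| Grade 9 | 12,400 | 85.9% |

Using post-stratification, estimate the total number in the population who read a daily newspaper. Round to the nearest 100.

Apply each group's respondent rate to its population count:
  Grade 5: 3,600 × 70.6% = 2541.6
  Grade 6: 6,400 × 88.9% = 5689.6
  Grade 7: 6,000 × 46.3% = 2778
  Grade 8: 11,600 × 37% = 4292
  Grade 9: 12,400 × 85.9% = 10651.6
Estimated total = 25952.8 → 26,000.

26,000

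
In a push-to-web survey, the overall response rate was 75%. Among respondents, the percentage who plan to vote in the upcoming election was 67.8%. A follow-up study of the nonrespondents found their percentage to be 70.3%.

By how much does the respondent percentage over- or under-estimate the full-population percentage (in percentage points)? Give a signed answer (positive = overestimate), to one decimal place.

Nonresponse fraction = 1 − 0.75 = 0.25.
Bias = (nonresponse fraction) × (respondent percentage − nonrespondent percentage)
     = 0.25 × (67.8 − 70.3) = 0.25 × -2.5 = -0.625.

-0.6 percentage points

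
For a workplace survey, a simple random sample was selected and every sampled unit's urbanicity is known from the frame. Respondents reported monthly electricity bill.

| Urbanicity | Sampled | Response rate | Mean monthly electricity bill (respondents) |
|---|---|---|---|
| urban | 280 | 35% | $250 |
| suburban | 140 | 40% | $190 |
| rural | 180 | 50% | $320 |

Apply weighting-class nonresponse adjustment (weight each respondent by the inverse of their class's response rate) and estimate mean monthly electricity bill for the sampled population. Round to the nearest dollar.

$257

Weighting each respondent by the inverse class response rate inflates each class back to its sampled size, so the class weight is n_sampled:
  urban: 280 × 250 = 70,000
  suburban: 140 × 190 = 26,600
  rural: 180 × 320 = 57,600
Adjusted estimate = 154,200 / 600 = 257 → $257.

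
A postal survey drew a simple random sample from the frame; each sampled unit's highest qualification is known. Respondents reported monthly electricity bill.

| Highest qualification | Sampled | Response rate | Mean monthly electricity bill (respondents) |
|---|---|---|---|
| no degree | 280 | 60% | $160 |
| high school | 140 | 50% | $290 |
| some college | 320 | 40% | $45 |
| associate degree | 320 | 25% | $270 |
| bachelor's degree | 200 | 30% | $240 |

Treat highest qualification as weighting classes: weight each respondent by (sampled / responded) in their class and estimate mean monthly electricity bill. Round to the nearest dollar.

$186

Weighting each respondent by the inverse class response rate inflates each class back to its sampled size, so the class weight is n_sampled:
  no degree: 280 × 160 = 44,800
  high school: 140 × 290 = 40,600
  some college: 320 × 45 = 14,400
  associate degree: 320 × 270 = 86,400
  bachelor's degree: 200 × 240 = 48,000
Adjusted estimate = 234,200 / 1,260 = 185.873 → $186.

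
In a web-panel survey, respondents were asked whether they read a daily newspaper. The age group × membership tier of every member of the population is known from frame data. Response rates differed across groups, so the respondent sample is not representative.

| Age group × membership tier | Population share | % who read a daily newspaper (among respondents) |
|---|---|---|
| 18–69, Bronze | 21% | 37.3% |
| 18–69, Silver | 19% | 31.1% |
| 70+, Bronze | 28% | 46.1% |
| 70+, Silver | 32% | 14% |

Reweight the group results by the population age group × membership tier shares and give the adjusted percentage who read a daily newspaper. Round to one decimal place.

Each cell contributes population-share × respondent value:
  18–69, Bronze: 0.21 × 37.3 = 7.833
  18–69, Silver: 0.19 × 31.1 = 5.909
  70+, Bronze: 0.28 × 46.1 = 12.908
  70+, Silver: 0.32 × 14 = 4.48
Post-stratified estimate = 31.13 → 31.1%.

31.1%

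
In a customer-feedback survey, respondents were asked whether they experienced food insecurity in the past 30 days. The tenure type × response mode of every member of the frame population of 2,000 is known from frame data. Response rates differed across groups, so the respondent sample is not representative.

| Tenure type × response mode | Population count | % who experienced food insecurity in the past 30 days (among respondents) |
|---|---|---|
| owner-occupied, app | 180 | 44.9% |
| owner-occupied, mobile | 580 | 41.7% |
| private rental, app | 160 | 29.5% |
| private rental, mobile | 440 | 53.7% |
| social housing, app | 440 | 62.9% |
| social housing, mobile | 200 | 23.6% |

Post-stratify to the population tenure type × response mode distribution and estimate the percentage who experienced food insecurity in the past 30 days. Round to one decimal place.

46.5%

Each cell contributes population-share × respondent value:
  owner-occupied, app: (180/2,000) × 44.9 = 4.041
  owner-occupied, mobile: (580/2,000) × 41.7 = 12.093
  private rental, app: (160/2,000) × 29.5 = 2.36
  private rental, mobile: (440/2,000) × 53.7 = 11.814
  social housing, app: (440/2,000) × 62.9 = 13.838
  social housing, mobile: (200/2,000) × 23.6 = 2.36
Post-stratified estimate = 46.506 → 46.5%.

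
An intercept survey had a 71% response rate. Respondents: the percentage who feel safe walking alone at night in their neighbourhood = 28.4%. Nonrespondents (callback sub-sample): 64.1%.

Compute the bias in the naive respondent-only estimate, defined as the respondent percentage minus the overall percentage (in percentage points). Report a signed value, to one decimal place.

-10.4 percentage points

Nonresponse fraction = 1 − 0.71 = 0.29.
Bias = (nonresponse fraction) × (respondent percentage − nonrespondent percentage)
     = 0.29 × (28.4 − 64.1) = 0.29 × -35.7 = -10.353.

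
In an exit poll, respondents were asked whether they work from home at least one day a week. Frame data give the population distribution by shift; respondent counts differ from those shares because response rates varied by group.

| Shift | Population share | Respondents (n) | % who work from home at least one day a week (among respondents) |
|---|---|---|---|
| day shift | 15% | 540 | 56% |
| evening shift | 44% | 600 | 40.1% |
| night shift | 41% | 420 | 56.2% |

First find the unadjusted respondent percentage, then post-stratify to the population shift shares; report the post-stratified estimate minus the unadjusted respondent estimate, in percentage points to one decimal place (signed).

-0.9 percentage points

Naive respondent-only estimate (weights = respondent counts):
  (540/1560)×56 + (600/1560)×40.1 + (420/1560)×56.2 = 49.9385%
Reweighting by population shift shares:
  0.15×56 + 0.44×40.1 + 0.41×56.2 = 49.086%
Difference = 49.086 − 49.9385 = -0.8525 pp.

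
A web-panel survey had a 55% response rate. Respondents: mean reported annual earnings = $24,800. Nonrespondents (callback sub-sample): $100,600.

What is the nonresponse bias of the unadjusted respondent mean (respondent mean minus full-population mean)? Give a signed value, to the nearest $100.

-$34,100

Nonresponse fraction = 1 − 0.55 = 0.45.
Bias = (nonresponse fraction) × (respondent mean − nonrespondent mean)
     = 0.45 × (24,800 − 100,600) = 0.45 × -75,800 = -34,110.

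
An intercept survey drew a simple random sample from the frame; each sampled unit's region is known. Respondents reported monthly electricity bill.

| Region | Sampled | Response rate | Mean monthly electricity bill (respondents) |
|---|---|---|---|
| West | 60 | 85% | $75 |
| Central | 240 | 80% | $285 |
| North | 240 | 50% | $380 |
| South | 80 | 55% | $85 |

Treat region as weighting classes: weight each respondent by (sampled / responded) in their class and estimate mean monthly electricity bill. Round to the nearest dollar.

With weight = n_sampled/n_responded per class, the weighted class total is n_sampled:
  West: 60 × 75 = 4500
  Central: 240 × 285 = 68,400
  North: 240 × 380 = 91,200
  South: 80 × 85 = 6800
Adjusted estimate = 170,900 / 620 = 275.645 → $276.

$276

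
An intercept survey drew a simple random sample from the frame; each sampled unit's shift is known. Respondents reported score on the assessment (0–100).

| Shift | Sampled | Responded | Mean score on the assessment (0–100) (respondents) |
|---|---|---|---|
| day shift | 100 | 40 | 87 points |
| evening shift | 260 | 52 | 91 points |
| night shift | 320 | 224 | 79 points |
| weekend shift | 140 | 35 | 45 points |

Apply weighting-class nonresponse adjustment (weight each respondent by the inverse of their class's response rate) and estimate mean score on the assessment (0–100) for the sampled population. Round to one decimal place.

Class response rates: day shift 40/100 = 40%, evening shift 52/260 = 20%, night shift 224/320 = 70%, weekend shift 35/140 = 25%.
With weight = n_sampled/n_responded per class, the weighted class total is n_sampled:
  day shift: 100 × 87 = 8700
  evening shift: 260 × 91 = 23,660
  night shift: 320 × 79 = 25,280
  weekend shift: 140 × 45 = 6300
Adjusted estimate = 63,940 / 820 = 77.9756 → 78.0.

78.0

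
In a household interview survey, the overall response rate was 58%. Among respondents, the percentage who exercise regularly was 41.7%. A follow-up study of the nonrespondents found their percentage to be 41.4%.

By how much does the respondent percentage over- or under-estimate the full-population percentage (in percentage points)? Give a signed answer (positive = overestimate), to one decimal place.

Nonresponse fraction = 1 − 0.58 = 0.42.
Bias = (nonresponse fraction) × (respondent percentage − nonrespondent percentage)
     = 0.42 × (41.7 − 41.4) = 0.42 × 0.3 = 0.126.

+0.1 percentage points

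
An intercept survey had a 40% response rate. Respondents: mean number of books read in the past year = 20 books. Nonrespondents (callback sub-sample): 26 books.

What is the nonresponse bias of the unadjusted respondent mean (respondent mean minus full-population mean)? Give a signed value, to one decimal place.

Nonresponse fraction = 1 − 0.4 = 0.6.
Bias = (nonresponse fraction) × (respondent mean − nonrespondent mean)
     = 0.6 × (20 − 26) = 0.6 × -6 = -3.6.

-3.6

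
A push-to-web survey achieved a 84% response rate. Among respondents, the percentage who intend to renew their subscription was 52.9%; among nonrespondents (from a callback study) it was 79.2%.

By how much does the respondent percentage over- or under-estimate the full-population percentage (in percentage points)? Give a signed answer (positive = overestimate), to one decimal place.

Nonresponse fraction = 1 − 0.84 = 0.16.
Bias = (nonresponse fraction) × (respondent percentage − nonrespondent percentage)
     = 0.16 × (52.9 − 79.2) = 0.16 × -26.3 = -4.208.

-4.2 percentage points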